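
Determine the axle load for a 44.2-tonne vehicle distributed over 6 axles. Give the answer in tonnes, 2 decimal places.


Load per axle = total weight / number of axles
Load = 44.2 / 6
Load = 7.37 tonnes

7.37


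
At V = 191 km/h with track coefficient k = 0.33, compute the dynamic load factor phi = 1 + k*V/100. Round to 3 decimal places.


phi = 1 + k * V / 100
phi = 1 + 0.33 * 191 / 100
phi = 1 + 0.6303
phi = 1.630

1.630


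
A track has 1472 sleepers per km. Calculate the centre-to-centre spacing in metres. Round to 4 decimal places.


Spacing = 1000 m / number of sleepers
Spacing = 1000 / 1472
Spacing = 0.6793 m

0.6793


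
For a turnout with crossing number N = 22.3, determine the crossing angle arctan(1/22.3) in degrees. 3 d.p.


1/N = 1/22.3 = 0.044843
angle = arctan(0.044843) = 0.044813 rad
angle = 0.044813 * 180/pi = 2.568 degrees

2.568


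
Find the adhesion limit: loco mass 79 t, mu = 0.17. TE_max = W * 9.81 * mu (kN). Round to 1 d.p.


TE_max = W * g * mu
TE_max = 79 * 9.81 * 0.17
TE_max = 774.99 * 0.17
TE_max = 131.7 kN

131.7


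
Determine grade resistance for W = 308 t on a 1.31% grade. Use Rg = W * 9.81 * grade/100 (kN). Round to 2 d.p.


Rg = W * 9.81 * grade / 100
Rg = 308 * 9.81 * 1.31 / 100
Rg = 3021.48 * 0.0131
Rg = 39.58 kN

39.58


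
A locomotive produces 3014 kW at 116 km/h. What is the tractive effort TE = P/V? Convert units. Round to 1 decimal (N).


Convert: P = 3014 kW = 3014000 W
V = 116 / 3.6 = 32.2222 m/s
TE = 3014000 / 32.2222
TE = 93537.9 N

93537.9


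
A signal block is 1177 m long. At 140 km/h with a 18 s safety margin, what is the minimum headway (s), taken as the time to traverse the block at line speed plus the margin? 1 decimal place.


V = 140 / 3.6 = 38.8889 m/s
Block traversal time = 1177 / 38.8889 = 30.2657 s
Headway = 30.2657 + 18
Headway = 48.3 s

48.3


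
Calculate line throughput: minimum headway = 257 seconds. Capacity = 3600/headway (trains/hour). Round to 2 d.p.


Capacity = 3600 / headway
Capacity = 3600 / 257
Capacity = 14.01 trains/hour

14.01


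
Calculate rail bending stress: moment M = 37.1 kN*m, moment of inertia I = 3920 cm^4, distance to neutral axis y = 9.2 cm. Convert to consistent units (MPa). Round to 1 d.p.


Convert units:
M = 37.1 kN*m = 37100000 N*mm
y = 9.2 cm = 92 mm
I = 3920 cm^4 = 39200000 mm^4
sigma = 37100000 * 92 / 39200000
sigma = 87.1 MPa

87.1


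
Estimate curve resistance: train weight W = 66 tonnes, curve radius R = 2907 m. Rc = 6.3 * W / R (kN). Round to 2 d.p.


Rc = 6.3 * W / R
Rc = 6.3 * 66 / 2907
Rc = 415.8 / 2907
Rc = 0.14 kN

0.14


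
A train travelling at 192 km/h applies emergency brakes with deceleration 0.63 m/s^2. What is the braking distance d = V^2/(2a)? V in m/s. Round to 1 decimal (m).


Convert speed: V = 192 / 3.6 = 53.3333 m/s
V^2 = 2844.4444
d = 2844.4444 / (2 * 0.63)
d = 2844.4444 / 1.26
d = 2257.5 m

2257.5


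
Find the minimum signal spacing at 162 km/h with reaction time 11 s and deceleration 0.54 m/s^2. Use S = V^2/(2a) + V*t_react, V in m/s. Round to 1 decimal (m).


V = 162 / 3.6 = 45.0 m/s
Braking distance = 45.0^2 / (2*0.54) = 1875.0 m
Sighting distance = 45.0 * 11 = 495.0 m
S = 1875.0 + 495.0 = 2370.0 m

2370.0


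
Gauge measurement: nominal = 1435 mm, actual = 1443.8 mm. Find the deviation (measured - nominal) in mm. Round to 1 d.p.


Deviation = measured - nominal
Deviation = 1443.8 - 1435
Deviation = 8.8 mm

8.8


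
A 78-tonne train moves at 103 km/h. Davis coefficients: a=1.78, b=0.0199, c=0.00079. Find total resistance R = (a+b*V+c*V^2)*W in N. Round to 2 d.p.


b*V = 0.0199 * 103 = 2.0497
c*V^2 = 0.00079 * 10609 = 8.38111
R_per_t = 1.78 + 2.0497 + 8.38111 = 12.21081 N/t
R_total = 12.21081 * 78 = 952.44 N

952.44


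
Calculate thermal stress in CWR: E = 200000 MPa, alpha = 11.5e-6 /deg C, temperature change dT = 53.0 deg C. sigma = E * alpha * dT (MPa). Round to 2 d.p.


sigma = E * alpha * dT
sigma = 200000 * 11.5e-6 * 53.0
sigma = 2.3 * 53.0
sigma = 121.90 MPa

121.90


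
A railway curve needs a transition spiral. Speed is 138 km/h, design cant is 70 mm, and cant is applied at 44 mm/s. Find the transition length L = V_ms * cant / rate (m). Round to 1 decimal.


Convert speed: V = 138 / 3.6 = 38.3333 m/s
L = 38.3333 * 70 / 44
L = 2683.3333 / 44
L = 61.0 m

61.0


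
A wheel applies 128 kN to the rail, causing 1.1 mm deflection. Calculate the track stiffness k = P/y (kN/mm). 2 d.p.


Track stiffness k = P / y
k = 128 / 1.1
k = 116.36 kN/mm

116.36


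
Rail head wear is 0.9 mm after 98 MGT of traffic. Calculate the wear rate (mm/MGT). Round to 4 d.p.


Wear rate = total wear / cumulative tonnage
Rate = 0.9 / 98
Rate = 0.0092 mm/MGT

0.0092


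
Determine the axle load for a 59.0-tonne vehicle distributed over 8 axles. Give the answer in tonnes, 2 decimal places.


Load per axle = total weight / number of axles
Load = 59.0 / 8
Load = 7.38 tonnes

7.38


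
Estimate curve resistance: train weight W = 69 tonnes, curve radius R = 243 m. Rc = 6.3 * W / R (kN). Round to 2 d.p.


Rc = 6.3 * W / R
Rc = 6.3 * 69 / 243
Rc = 434.7 / 243
Rc = 1.79 kN

1.79


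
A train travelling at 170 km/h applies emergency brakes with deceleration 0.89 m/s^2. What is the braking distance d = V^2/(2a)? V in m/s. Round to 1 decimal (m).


Convert speed: V = 170 / 3.6 = 47.2222 m/s
V^2 = 2229.9383
d = 2229.9383 / (2 * 0.89)
d = 2229.9383 / 1.78
d = 1252.8 m

1252.8


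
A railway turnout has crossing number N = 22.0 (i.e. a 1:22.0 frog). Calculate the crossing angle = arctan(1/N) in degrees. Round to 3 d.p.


1/N = 1/22.0 = 0.045455
angle = arctan(0.045455) = 0.045423 rad
angle = 0.045423 * 180/pi = 2.603 degrees

2.603


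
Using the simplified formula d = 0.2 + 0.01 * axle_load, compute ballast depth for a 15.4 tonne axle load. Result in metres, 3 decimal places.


d = 0.2 + 0.01 * 15.4
d = 0.2 + 0.154
d = 0.354 m

0.354


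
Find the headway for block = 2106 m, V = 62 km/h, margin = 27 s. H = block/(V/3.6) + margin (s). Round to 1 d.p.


V = 62 / 3.6 = 17.2222 m/s
Block traversal time = 2106 / 17.2222 = 122.2839 s
Headway = 122.2839 + 27
Headway = 149.3 s

149.3


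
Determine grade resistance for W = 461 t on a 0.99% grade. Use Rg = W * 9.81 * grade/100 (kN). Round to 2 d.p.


Rg = W * 9.81 * grade / 100
Rg = 461 * 9.81 * 0.99 / 100
Rg = 4522.41 * 0.0099
Rg = 44.77 kN

44.77


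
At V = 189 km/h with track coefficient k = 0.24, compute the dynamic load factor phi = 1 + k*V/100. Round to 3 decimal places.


phi = 1 + k * V / 100
phi = 1 + 0.24 * 189 / 100
phi = 1 + 0.4536
phi = 1.454

1.454


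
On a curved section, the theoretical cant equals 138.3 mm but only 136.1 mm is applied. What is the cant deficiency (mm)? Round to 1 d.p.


Cant deficiency = equilibrium cant - actual cant
CD = 138.3 - 136.1
CD = 2.2 mm

2.2


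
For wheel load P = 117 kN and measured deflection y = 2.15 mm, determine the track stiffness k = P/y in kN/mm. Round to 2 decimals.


Track stiffness k = P / y
k = 117 / 2.15
k = 54.42 kN/mm

54.42


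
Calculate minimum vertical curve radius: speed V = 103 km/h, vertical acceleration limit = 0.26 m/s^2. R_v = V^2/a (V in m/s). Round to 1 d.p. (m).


Convert speed: V = 103 / 3.6 = 28.6111 m/s
V^2 = 818.5957 m^2/s^2
R_v = 818.5957 / 0.26
R_v = 3148.4 m

3148.4


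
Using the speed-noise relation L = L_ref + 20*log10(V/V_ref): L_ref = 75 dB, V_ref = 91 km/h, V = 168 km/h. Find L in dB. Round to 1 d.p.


V/V_ref = 168 / 91 = 1.846154
log10(1.846154) = 0.266268
20 * 0.266268 = 5.3254
L = 75 + 5.3254 = 80.3 dB

80.3


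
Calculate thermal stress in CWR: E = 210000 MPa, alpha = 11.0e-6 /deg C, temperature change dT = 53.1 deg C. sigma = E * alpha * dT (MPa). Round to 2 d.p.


sigma = E * alpha * dT
sigma = 210000 * 11.0e-6 * 53.1
sigma = 2.31 * 53.1
sigma = 122.66 MPa

122.66


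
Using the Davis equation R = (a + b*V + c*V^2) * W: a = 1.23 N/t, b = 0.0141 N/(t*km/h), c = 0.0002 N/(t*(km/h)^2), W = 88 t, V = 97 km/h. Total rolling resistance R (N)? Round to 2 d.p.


b*V = 0.0141 * 97 = 1.3677
c*V^2 = 0.0002 * 9409 = 1.8818
R_per_t = 1.23 + 1.3677 + 1.8818 = 4.4795 N/t
R_total = 4.4795 * 88 = 394.20 N

394.20


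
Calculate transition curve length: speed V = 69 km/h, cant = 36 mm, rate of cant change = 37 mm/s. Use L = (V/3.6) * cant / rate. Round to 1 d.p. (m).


Convert speed: V = 69 / 3.6 = 19.1667 m/s
L = 19.1667 * 36 / 37
L = 690.0 / 37
L = 18.6 m

18.6


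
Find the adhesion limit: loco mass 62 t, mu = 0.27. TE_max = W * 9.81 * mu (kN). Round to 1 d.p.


TE_max = W * g * mu
TE_max = 62 * 9.81 * 0.27
TE_max = 608.22 * 0.27
TE_max = 164.2 kN

164.2


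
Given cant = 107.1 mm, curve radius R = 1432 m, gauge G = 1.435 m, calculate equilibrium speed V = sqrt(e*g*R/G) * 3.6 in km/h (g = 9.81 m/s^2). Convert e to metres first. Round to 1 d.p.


Convert cant: e = 107.1 mm = 0.1071 m
V_ms = sqrt(0.1071 * 9.81 * 1432 / 1.435)
V_ms = sqrt(1048.454517) = 32.3798 m/s
V = 32.3798 * 3.6 = 116.6 km/h

116.6


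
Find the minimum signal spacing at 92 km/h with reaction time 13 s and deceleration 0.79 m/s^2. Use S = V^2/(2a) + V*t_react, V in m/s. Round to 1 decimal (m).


V = 92 / 3.6 = 25.5556 m/s
Braking distance = 25.5556^2 / (2*0.79) = 413.3458 m
Sighting distance = 25.5556 * 13 = 332.2222 m
S = 413.3458 + 332.2222 = 745.6 m

745.6


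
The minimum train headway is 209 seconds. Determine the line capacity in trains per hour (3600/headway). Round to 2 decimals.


Capacity = 3600 / headway
Capacity = 3600 / 209
Capacity = 17.22 trains/hour

17.22


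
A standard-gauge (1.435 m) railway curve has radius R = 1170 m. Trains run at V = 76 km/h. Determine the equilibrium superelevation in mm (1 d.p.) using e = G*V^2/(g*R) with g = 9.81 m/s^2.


Convert speed: V = 76 / 3.6 = 21.1111 m/s
Apply formula: e = 1.435 * 21.1111^2 / (9.81 * 1170)
e = 1.435 * 445.679 / 11477.7
e = 0.055721 m = 55.7 mm

55.7


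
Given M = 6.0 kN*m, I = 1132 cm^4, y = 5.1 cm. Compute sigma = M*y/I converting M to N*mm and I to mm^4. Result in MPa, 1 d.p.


Convert units:
M = 6.0 kN*m = 6000000 N*mm
y = 5.1 cm = 51 mm
I = 1132 cm^4 = 11320000 mm^4
sigma = 6000000 * 51 / 11320000
sigma = 27.0 MPa

27.0


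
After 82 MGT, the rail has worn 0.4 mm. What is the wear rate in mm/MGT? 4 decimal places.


Wear rate = total wear / cumulative tonnage
Rate = 0.4 / 82
Rate = 0.0049 mm/MGT

0.0049


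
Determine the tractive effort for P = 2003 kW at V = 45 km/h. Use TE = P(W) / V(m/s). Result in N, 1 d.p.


Convert: P = 2003 kW = 2003000 W
V = 45 / 3.6 = 12.5 m/s
TE = 2003000 / 12.5
TE = 160240.0 N

160240.0


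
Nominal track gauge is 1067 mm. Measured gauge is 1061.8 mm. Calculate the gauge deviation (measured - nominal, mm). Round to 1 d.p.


Deviation = measured - nominal
Deviation = 1061.8 - 1067
Deviation = -5.2 mm

-5.2


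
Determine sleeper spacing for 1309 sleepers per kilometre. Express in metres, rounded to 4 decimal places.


Spacing = 1000 m / number of sleepers
Spacing = 1000 / 1309
Spacing = 0.7639 m

0.7639


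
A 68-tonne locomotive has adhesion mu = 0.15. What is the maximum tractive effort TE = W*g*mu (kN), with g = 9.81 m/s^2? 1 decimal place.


TE_max = W * g * mu
TE_max = 68 * 9.81 * 0.15
TE_max = 667.08 * 0.15
TE_max = 100.1 kN

100.1


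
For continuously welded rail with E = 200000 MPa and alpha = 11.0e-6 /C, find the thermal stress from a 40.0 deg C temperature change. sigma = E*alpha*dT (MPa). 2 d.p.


sigma = E * alpha * dT
sigma = 200000 * 11.0e-6 * 40.0
sigma = 2.2 * 40.0
sigma = 88.00 MPa

88.00


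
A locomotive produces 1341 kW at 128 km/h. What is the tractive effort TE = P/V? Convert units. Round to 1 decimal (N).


Convert: P = 1341 kW = 1341000 W
V = 128 / 3.6 = 35.5556 m/s
TE = 1341000 / 35.5556
TE = 37715.6 N

37715.6


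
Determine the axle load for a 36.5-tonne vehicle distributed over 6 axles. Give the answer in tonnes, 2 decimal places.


Load per axle = total weight / number of axles
Load = 36.5 / 6
Load = 6.08 tonnes

6.08


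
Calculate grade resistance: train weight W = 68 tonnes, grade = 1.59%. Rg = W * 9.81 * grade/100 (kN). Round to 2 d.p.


Rg = W * 9.81 * grade / 100
Rg = 68 * 9.81 * 1.59 / 100
Rg = 667.08 * 0.0159
Rg = 10.61 kN

10.61


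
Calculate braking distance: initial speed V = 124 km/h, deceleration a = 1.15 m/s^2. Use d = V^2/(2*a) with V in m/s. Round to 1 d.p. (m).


Convert speed: V = 124 / 3.6 = 34.4444 m/s
V^2 = 1186.4198
d = 1186.4198 / (2 * 1.15)
d = 1186.4198 / 2.3
d = 515.8 m

515.8


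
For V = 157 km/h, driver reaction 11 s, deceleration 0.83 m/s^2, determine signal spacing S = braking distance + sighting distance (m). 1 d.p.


V = 157 / 3.6 = 43.6111 m/s
Braking distance = 43.6111^2 / (2*0.83) = 1145.7404 m
Sighting distance = 43.6111 * 11 = 479.7222 m
S = 1145.7404 + 479.7222 = 1625.5 m

1625.5


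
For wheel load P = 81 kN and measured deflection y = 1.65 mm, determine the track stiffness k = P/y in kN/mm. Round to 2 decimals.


Track stiffness k = P / y
k = 81 / 1.65
k = 49.09 kN/mm

49.09


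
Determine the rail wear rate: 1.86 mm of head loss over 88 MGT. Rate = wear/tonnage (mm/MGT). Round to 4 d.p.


Wear rate = total wear / cumulative tonnage
Rate = 1.86 / 88
Rate = 0.0211 mm/MGT

0.0211


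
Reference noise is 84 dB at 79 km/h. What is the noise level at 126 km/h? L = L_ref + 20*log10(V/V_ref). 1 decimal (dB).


V/V_ref = 126 / 79 = 1.594937
log10(1.594937) = 0.202743
20 * 0.202743 = 4.0549
L = 84 + 4.0549 = 88.1 dB

88.1


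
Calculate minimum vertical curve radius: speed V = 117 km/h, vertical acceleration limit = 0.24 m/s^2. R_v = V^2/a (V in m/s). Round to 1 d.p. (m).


Convert speed: V = 117 / 3.6 = 32.5 m/s
V^2 = 1056.25 m^2/s^2
R_v = 1056.25 / 0.24
R_v = 4401.0 m

4401.0


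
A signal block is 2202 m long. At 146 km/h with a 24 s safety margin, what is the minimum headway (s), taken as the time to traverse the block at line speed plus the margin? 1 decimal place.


V = 146 / 3.6 = 40.5556 m/s
Block traversal time = 2202 / 40.5556 = 54.2959 s
Headway = 54.2959 + 24
Headway = 78.3 s

78.3


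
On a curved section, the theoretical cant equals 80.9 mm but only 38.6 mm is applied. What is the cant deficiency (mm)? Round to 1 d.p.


Cant deficiency = equilibrium cant - actual cant
CD = 80.9 - 38.6
CD = 42.3 mm

42.3


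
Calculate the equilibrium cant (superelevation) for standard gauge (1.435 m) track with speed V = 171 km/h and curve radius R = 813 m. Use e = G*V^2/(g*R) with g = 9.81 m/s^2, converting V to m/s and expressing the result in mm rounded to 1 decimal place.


Convert speed: V = 171 / 3.6 = 47.5 m/s
Apply formula: e = 1.435 * 47.5^2 / (9.81 * 813)
e = 1.435 * 2256.25 / 7975.53
e = 0.405957 m = 406.0 mm

406.0


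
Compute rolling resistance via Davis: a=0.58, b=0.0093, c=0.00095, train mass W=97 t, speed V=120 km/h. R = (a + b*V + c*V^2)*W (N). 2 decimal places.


b*V = 0.0093 * 120 = 1.116
c*V^2 = 0.00095 * 14400 = 13.68
R_per_t = 0.58 + 1.116 + 13.68 = 15.376 N/t
R_total = 15.376 * 97 = 1491.47 N

1491.47


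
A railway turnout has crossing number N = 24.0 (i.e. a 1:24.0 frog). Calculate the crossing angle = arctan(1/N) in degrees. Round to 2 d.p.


1/N = 1/24.0 = 0.041667
angle = arctan(0.041667) = 0.041643 rad
angle = 0.041643 * 180/pi = 2.39 degrees

2.39


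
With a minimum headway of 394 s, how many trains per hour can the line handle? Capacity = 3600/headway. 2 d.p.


Capacity = 3600 / headway
Capacity = 3600 / 394
Capacity = 9.14 trains/hour

9.14


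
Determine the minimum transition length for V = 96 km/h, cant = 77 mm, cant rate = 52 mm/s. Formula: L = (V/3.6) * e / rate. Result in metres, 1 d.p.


Convert speed: V = 96 / 3.6 = 26.6667 m/s
L = 26.6667 * 77 / 52
L = 2053.3333 / 52
L = 39.5 m

39.5


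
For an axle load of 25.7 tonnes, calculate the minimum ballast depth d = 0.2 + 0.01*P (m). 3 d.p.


d = 0.2 + 0.01 * 25.7
d = 0.2 + 0.257
d = 0.457 m

0.457


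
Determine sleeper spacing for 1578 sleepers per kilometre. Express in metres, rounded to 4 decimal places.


Spacing = 1000 m / number of sleepers
Spacing = 1000 / 1578
Spacing = 0.6337 m

0.6337


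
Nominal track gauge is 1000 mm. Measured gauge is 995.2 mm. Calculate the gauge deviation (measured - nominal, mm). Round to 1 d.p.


Deviation = measured - nominal
Deviation = 995.2 - 1000
Deviation = -4.8 mm

-4.8


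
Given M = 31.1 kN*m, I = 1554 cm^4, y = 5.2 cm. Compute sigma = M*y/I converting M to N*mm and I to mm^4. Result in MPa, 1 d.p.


Convert units:
M = 31.1 kN*m = 31100000 N*mm
y = 5.2 cm = 52 mm
I = 1554 cm^4 = 15540000 mm^4
sigma = 31100000 * 52 / 15540000
sigma = 104.1 MPa

104.1


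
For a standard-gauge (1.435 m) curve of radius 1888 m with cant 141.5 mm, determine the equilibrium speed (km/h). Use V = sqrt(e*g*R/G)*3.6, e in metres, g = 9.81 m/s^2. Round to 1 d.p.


Convert cant: e = 141.5 mm = 0.1415 m
V_ms = sqrt(0.1415 * 9.81 * 1888 / 1.435)
V_ms = sqrt(1826.314369) = 42.7354 m/s
V = 42.7354 * 3.6 = 153.8 km/h

153.8


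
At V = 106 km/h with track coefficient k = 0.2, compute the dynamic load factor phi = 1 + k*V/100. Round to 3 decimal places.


phi = 1 + k * V / 100
phi = 1 + 0.2 * 106 / 100
phi = 1 + 0.212
phi = 1.212

1.212


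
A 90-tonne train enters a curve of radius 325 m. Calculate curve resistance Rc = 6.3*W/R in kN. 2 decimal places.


Rc = 6.3 * W / R
Rc = 6.3 * 90 / 325
Rc = 567.0 / 325
Rc = 1.74 kN

1.74


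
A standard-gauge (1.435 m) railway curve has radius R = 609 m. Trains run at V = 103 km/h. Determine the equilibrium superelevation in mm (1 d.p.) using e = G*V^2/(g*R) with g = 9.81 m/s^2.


Convert speed: V = 103 / 3.6 = 28.6111 m/s
Apply formula: e = 1.435 * 28.6111^2 / (9.81 * 609)
e = 1.435 * 818.5957 / 5974.29
e = 0.196623 m = 196.6 mm

196.6


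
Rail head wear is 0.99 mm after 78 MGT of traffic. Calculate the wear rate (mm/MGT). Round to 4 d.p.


Wear rate = total wear / cumulative tonnage
Rate = 0.99 / 78
Rate = 0.0127 mm/MGT

0.0127


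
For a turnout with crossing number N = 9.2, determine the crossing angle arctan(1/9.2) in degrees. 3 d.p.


1/N = 1/9.2 = 0.108696
angle = arctan(0.108696) = 0.108271 rad
angle = 0.108271 * 180/pi = 6.203 degrees

6.203


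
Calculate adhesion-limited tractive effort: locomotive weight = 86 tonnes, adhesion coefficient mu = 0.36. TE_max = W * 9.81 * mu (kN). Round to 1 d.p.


TE_max = W * g * mu
TE_max = 86 * 9.81 * 0.36
TE_max = 843.66 * 0.36
TE_max = 303.7 kN

303.7


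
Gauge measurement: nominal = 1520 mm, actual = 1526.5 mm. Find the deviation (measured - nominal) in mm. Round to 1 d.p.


Deviation = measured - nominal
Deviation = 1526.5 - 1520
Deviation = 6.5 mm

6.5


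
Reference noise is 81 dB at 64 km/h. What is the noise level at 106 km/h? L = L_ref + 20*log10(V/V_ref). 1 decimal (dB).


V/V_ref = 106 / 64 = 1.65625
log10(1.65625) = 0.219126
20 * 0.219126 = 4.3825
L = 81 + 4.3825 = 85.4 dB

85.4


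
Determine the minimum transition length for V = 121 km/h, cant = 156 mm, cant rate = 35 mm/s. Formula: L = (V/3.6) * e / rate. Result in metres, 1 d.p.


Convert speed: V = 121 / 3.6 = 33.6111 m/s
L = 33.6111 * 156 / 35
L = 5243.3333 / 35
L = 149.8 m

149.8


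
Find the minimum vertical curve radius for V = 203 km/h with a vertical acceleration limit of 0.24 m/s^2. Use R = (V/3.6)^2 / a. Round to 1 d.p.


Convert speed: V = 203 / 3.6 = 56.3889 m/s
V^2 = 3179.7068 m^2/s^2
R_v = 3179.7068 / 0.24
R_v = 13248.8 m

13248.8


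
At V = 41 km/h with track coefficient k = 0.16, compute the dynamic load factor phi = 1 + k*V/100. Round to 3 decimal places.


phi = 1 + k * V / 100
phi = 1 + 0.16 * 41 / 100
phi = 1 + 0.0656
phi = 1.066

1.066


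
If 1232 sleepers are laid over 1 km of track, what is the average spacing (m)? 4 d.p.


Spacing = 1000 m / number of sleepers
Spacing = 1000 / 1232
Spacing = 0.8117 m

0.8117


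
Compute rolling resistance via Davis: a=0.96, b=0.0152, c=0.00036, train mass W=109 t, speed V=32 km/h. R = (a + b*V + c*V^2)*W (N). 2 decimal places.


b*V = 0.0152 * 32 = 0.4864
c*V^2 = 0.00036 * 1024 = 0.36864
R_per_t = 0.96 + 0.4864 + 0.36864 = 1.81504 N/t
R_total = 1.81504 * 109 = 197.84 N

197.84


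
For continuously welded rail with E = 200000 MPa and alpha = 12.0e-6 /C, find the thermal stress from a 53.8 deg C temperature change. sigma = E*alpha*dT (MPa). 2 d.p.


sigma = E * alpha * dT
sigma = 200000 * 12.0e-6 * 53.8
sigma = 2.4 * 53.8
sigma = 129.12 MPa

129.12


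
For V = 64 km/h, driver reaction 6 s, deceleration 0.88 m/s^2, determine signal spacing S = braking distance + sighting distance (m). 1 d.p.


V = 64 / 3.6 = 17.7778 m/s
Braking distance = 17.7778^2 / (2*0.88) = 179.5735 m
Sighting distance = 17.7778 * 6 = 106.6667 m
S = 179.5735 + 106.6667 = 286.2 m

286.2


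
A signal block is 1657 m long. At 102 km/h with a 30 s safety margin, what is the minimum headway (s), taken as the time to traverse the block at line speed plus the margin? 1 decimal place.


V = 102 / 3.6 = 28.3333 m/s
Block traversal time = 1657 / 28.3333 = 58.4824 s
Headway = 58.4824 + 30
Headway = 88.5 s

88.5


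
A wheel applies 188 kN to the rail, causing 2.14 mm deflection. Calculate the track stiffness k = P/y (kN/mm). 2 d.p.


Track stiffness k = P / y
k = 188 / 2.14
k = 87.85 kN/mm

87.85


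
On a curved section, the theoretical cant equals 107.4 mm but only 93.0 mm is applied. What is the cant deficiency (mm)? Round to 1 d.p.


Cant deficiency = equilibrium cant - actual cant
CD = 107.4 - 93.0
CD = 14.4 mm

14.4


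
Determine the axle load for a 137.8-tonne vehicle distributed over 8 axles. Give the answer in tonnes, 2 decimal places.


Load per axle = total weight / number of axles
Load = 137.8 / 8
Load = 17.23 tonnes

17.23


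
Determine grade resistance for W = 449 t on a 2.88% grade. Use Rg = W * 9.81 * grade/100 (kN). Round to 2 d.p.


Rg = W * 9.81 * grade / 100
Rg = 449 * 9.81 * 2.88 / 100
Rg = 4404.69 * 0.0288
Rg = 126.86 kN

126.86


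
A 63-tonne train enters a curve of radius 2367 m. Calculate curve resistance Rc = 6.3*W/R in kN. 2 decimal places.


Rc = 6.3 * W / R
Rc = 6.3 * 63 / 2367
Rc = 396.9 / 2367
Rc = 0.17 kN

0.17


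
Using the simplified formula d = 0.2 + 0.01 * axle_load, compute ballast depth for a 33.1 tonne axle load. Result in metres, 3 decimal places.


d = 0.2 + 0.01 * 33.1
d = 0.2 + 0.331
d = 0.531 m

0.531


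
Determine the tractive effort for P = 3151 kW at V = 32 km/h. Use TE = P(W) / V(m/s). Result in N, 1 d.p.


Convert: P = 3151 kW = 3151000 W
V = 32 / 3.6 = 8.8889 m/s
TE = 3151000 / 8.8889
TE = 354487.5 N

354487.5


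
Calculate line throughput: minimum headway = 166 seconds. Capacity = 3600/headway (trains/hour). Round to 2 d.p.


Capacity = 3600 / headway
Capacity = 3600 / 166
Capacity = 21.69 trains/hour

21.69


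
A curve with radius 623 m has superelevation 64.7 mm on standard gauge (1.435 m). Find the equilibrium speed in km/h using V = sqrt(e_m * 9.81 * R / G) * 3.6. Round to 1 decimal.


Convert cant: e = 64.7 mm = 0.0647 m
V_ms = sqrt(0.0647 * 9.81 * 623 / 1.435)
V_ms = sqrt(275.555722) = 16.5999 m/s
V = 16.5999 * 3.6 = 59.8 km/h

59.8


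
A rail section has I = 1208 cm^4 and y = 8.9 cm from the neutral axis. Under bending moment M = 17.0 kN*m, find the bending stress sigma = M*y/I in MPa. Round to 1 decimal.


Convert units:
M = 17.0 kN*m = 17000000 N*mm
y = 8.9 cm = 89 mm
I = 1208 cm^4 = 12080000 mm^4
sigma = 17000000 * 89 / 12080000
sigma = 125.2 MPa

125.2


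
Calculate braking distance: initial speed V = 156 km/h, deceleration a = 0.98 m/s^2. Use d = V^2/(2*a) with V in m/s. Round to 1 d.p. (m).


Convert speed: V = 156 / 3.6 = 43.3333 m/s
V^2 = 1877.7778
d = 1877.7778 / (2 * 0.98)
d = 1877.7778 / 1.96
d = 958.0 m

958.0


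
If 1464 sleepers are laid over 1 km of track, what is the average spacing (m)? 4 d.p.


Spacing = 1000 m / number of sleepers
Spacing = 1000 / 1464
Spacing = 0.6831 m

0.6831


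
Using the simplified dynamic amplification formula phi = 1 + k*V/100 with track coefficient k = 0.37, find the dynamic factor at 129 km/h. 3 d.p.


phi = 1 + k * V / 100
phi = 1 + 0.37 * 129 / 100
phi = 1 + 0.4773
phi = 1.477

1.477


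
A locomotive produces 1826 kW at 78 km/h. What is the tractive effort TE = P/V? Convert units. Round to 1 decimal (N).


Convert: P = 1826 kW = 1826000 W
V = 78 / 3.6 = 21.6667 m/s
TE = 1826000 / 21.6667
TE = 84276.9 N

84276.9


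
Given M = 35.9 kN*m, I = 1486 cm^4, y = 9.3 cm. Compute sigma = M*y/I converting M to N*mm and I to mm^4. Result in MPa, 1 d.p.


Convert units:
M = 35.9 kN*m = 35900000 N*mm
y = 9.3 cm = 93 mm
I = 1486 cm^4 = 14860000 mm^4
sigma = 35900000 * 93 / 14860000
sigma = 224.7 MPa

224.7


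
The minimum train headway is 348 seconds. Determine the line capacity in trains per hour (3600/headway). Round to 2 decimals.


Capacity = 3600 / headway
Capacity = 3600 / 348
Capacity = 10.34 trains/hour

10.34


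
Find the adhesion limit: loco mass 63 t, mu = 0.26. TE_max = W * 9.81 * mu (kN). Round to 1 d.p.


TE_max = W * g * mu
TE_max = 63 * 9.81 * 0.26
TE_max = 618.03 * 0.26
TE_max = 160.7 kN

160.7


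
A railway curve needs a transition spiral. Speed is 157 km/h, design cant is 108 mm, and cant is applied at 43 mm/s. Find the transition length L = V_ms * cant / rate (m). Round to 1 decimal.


Convert speed: V = 157 / 3.6 = 43.6111 m/s
L = 43.6111 * 108 / 43
L = 4710.0 / 43
L = 109.5 m

109.5


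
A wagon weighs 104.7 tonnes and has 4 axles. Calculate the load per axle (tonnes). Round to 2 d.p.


Load per axle = total weight / number of axles
Load = 104.7 / 4
Load = 26.18 tonnes

26.18


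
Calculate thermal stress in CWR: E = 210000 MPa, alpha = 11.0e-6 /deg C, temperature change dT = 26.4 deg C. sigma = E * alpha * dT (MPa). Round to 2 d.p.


sigma = E * alpha * dT
sigma = 210000 * 11.0e-6 * 26.4
sigma = 2.31 * 26.4
sigma = 60.98 MPa

60.98


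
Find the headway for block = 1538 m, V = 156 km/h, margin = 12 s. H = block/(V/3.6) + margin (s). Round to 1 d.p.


V = 156 / 3.6 = 43.3333 m/s
Block traversal time = 1538 / 43.3333 = 35.4923 s
Headway = 35.4923 + 12
Headway = 47.5 s

47.5


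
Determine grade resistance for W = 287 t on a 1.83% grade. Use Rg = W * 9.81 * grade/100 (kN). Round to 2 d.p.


Rg = W * 9.81 * grade / 100
Rg = 287 * 9.81 * 1.83 / 100
Rg = 2815.47 * 0.0183
Rg = 51.52 kN

51.52


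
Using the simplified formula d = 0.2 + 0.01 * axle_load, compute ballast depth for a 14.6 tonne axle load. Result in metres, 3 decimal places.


d = 0.2 + 0.01 * 14.6
d = 0.2 + 0.146
d = 0.346 m

0.346


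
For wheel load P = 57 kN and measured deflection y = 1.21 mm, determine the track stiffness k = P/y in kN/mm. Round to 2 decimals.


Track stiffness k = P / y
k = 57 / 1.21
k = 47.11 kN/mm

47.11


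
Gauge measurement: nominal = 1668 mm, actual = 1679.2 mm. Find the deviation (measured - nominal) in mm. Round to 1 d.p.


Deviation = measured - nominal
Deviation = 1679.2 - 1668
Deviation = 11.2 mm

11.2


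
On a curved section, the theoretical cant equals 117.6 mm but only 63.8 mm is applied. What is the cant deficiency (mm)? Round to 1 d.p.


Cant deficiency = equilibrium cant - actual cant
CD = 117.6 - 63.8
CD = 53.8 mm

53.8


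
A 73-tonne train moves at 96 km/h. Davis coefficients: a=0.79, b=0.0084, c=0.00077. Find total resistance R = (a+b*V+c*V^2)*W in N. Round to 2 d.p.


b*V = 0.0084 * 96 = 0.8064
c*V^2 = 0.00077 * 9216 = 7.09632
R_per_t = 0.79 + 0.8064 + 7.09632 = 8.69272 N/t
R_total = 8.69272 * 73 = 634.57 N

634.57


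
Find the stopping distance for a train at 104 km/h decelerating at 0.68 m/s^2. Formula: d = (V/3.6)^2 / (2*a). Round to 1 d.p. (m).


Convert speed: V = 104 / 3.6 = 28.8889 m/s
V^2 = 834.5679
d = 834.5679 / (2 * 0.68)
d = 834.5679 / 1.36
d = 613.7 m

613.7


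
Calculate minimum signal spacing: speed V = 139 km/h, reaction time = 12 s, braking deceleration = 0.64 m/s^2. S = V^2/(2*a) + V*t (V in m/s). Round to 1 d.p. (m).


V = 139 / 3.6 = 38.6111 m/s
Braking distance = 38.6111^2 / (2*0.64) = 1164.7015 m
Sighting distance = 38.6111 * 12 = 463.3333 m
S = 1164.7015 + 463.3333 = 1628.0 m

1628.0


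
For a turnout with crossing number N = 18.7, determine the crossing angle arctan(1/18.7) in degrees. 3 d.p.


1/N = 1/18.7 = 0.053476
angle = arctan(0.053476) = 0.053425 rad
angle = 0.053425 * 180/pi = 3.061 degrees

3.061


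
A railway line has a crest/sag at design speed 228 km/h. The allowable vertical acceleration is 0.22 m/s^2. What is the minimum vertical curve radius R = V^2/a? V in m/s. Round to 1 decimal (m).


Convert speed: V = 228 / 3.6 = 63.3333 m/s
V^2 = 4011.1111 m^2/s^2
R_v = 4011.1111 / 0.22
R_v = 18232.3 m

18232.3


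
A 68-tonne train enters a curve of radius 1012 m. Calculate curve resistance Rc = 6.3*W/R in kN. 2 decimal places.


Rc = 6.3 * W / R
Rc = 6.3 * 68 / 1012
Rc = 428.4 / 1012
Rc = 0.42 kN

0.42


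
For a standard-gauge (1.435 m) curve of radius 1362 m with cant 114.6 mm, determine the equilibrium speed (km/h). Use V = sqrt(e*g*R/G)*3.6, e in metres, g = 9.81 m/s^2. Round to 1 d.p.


Convert cant: e = 114.6 mm = 0.1146 m
V_ms = sqrt(0.1146 * 9.81 * 1362 / 1.435)
V_ms = sqrt(1067.035409) = 32.6655 m/s
V = 32.6655 * 3.6 = 117.6 km/h

117.6


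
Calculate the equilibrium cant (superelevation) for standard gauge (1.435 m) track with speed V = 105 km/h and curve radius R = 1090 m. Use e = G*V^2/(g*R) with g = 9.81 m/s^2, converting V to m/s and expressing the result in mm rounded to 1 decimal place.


Convert speed: V = 105 / 3.6 = 29.1667 m/s
Apply formula: e = 1.435 * 29.1667^2 / (9.81 * 1090)
e = 1.435 * 850.6944 / 10692.9
e = 0.114164 m = 114.2 mm

114.2


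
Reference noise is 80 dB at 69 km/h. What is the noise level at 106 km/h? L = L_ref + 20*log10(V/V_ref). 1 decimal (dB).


V/V_ref = 106 / 69 = 1.536232
log10(1.536232) = 0.186457
20 * 0.186457 = 3.7291
L = 80 + 3.7291 = 83.7 dB

83.7


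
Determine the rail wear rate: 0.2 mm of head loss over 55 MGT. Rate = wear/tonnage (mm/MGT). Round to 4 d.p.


Wear rate = total wear / cumulative tonnage
Rate = 0.2 / 55
Rate = 0.0036 mm/MGT

0.0036


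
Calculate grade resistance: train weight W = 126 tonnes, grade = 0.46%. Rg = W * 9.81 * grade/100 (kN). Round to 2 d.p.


Rg = W * 9.81 * grade / 100
Rg = 126 * 9.81 * 0.46 / 100
Rg = 1236.06 * 0.0046
Rg = 5.69 kN

5.69


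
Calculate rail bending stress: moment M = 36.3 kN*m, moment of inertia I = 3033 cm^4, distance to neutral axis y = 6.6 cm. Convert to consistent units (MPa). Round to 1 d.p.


Convert units:
M = 36.3 kN*m = 36300000 N*mm
y = 6.6 cm = 66 mm
I = 3033 cm^4 = 30330000 mm^4
sigma = 36300000 * 66 / 30330000
sigma = 79.0 MPa

79.0


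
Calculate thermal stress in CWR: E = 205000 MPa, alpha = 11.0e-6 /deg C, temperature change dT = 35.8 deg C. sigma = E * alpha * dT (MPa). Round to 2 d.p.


sigma = E * alpha * dT
sigma = 205000 * 11.0e-6 * 35.8
sigma = 2.255 * 35.8
sigma = 80.73 MPa

80.73


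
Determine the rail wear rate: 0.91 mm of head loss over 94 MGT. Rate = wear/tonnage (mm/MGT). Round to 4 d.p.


Wear rate = total wear / cumulative tonnage
Rate = 0.91 / 94
Rate = 0.0097 mm/MGT

0.0097


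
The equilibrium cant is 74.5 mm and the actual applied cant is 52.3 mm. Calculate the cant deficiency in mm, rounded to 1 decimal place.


Cant deficiency = equilibrium cant - actual cant
CD = 74.5 - 52.3
CD = 22.2 mm

22.2


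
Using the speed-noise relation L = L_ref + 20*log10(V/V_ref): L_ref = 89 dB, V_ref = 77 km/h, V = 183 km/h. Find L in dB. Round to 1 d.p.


V/V_ref = 183 / 77 = 2.376623
log10(2.376623) = 0.37596
20 * 0.37596 = 7.5192
L = 89 + 7.5192 = 96.5 dB

96.5


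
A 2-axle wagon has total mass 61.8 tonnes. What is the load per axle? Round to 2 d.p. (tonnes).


Load per axle = total weight / number of axles
Load = 61.8 / 2
Load = 30.90 tonnes

30.90


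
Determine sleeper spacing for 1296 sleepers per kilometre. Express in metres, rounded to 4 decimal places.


Spacing = 1000 m / number of sleepers
Spacing = 1000 / 1296
Spacing = 0.7716 m

0.7716


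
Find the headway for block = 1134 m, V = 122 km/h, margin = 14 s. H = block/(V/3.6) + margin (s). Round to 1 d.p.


V = 122 / 3.6 = 33.8889 m/s
Block traversal time = 1134 / 33.8889 = 33.4623 s
Headway = 33.4623 + 14
Headway = 47.5 s

47.5


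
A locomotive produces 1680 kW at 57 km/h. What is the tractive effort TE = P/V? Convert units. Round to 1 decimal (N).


Convert: P = 1680 kW = 1680000 W
V = 57 / 3.6 = 15.8333 m/s
TE = 1680000 / 15.8333
TE = 106105.3 N

106105.3


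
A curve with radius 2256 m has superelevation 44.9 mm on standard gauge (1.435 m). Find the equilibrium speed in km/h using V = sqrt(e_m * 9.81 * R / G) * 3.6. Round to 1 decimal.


Convert cant: e = 44.9 mm = 0.0449 m
V_ms = sqrt(0.0449 * 9.81 * 2256 / 1.435)
V_ms = sqrt(692.472518) = 26.3149 m/s
V = 26.3149 * 3.6 = 94.7 km/h

94.7


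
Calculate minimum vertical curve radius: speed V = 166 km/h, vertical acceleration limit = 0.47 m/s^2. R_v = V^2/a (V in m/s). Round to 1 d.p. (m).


Convert speed: V = 166 / 3.6 = 46.1111 m/s
V^2 = 2126.2346 m^2/s^2
R_v = 2126.2346 / 0.47
R_v = 4523.9 m

4523.9


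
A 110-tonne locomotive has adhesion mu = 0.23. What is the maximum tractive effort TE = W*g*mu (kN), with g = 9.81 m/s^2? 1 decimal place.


TE_max = W * g * mu
TE_max = 110 * 9.81 * 0.23
TE_max = 1079.1 * 0.23
TE_max = 248.2 kN

248.2


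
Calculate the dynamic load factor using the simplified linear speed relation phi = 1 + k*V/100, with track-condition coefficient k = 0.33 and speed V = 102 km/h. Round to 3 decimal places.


phi = 1 + k * V / 100
phi = 1 + 0.33 * 102 / 100
phi = 1 + 0.3366
phi = 1.337

1.337


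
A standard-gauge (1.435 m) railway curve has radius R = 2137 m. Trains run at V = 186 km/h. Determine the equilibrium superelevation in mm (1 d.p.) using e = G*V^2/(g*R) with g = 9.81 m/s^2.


Convert speed: V = 186 / 3.6 = 51.6667 m/s
Apply formula: e = 1.435 * 51.6667^2 / (9.81 * 2137)
e = 1.435 * 2669.4444 / 20963.97
e = 0.182726 m = 182.7 mm

182.7


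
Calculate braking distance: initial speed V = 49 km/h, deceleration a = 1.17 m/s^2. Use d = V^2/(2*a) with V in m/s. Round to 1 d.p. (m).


Convert speed: V = 49 / 3.6 = 13.6111 m/s
V^2 = 185.2623
d = 185.2623 / (2 * 1.17)
d = 185.2623 / 2.34
d = 79.2 m

79.2


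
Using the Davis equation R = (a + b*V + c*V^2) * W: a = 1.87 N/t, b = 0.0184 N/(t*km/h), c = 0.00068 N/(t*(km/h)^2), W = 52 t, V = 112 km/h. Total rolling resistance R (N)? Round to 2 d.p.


b*V = 0.0184 * 112 = 2.0608
c*V^2 = 0.00068 * 12544 = 8.52992
R_per_t = 1.87 + 2.0608 + 8.52992 = 12.46072 N/t
R_total = 12.46072 * 52 = 647.96 N

647.96


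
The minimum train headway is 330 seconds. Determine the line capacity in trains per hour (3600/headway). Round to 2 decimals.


Capacity = 3600 / headway
Capacity = 3600 / 330
Capacity = 10.91 trains/hour

10.91


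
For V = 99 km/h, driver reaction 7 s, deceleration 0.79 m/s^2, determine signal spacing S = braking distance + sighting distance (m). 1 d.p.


V = 99 / 3.6 = 27.5 m/s
Braking distance = 27.5^2 / (2*0.79) = 478.6392 m
Sighting distance = 27.5 * 7 = 192.5 m
S = 478.6392 + 192.5 = 671.1 m

671.1


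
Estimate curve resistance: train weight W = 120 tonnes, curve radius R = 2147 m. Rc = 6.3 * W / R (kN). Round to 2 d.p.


Rc = 6.3 * W / R
Rc = 6.3 * 120 / 2147
Rc = 756.0 / 2147
Rc = 0.35 kN

0.35


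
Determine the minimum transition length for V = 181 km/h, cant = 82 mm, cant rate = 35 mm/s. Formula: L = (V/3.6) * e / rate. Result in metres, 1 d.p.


Convert speed: V = 181 / 3.6 = 50.2778 m/s
L = 50.2778 * 82 / 35
L = 4122.7778 / 35
L = 117.8 m

117.8


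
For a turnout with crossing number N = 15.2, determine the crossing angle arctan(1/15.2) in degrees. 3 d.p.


1/N = 1/15.2 = 0.065789
angle = arctan(0.065789) = 0.065695 rad
angle = 0.065695 * 180/pi = 3.764 degrees

3.764


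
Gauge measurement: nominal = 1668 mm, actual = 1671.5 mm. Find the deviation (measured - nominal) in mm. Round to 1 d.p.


Deviation = measured - nominal
Deviation = 1671.5 - 1668
Deviation = 3.5 mm

3.5


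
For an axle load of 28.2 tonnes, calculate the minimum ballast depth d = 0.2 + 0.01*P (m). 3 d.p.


d = 0.2 + 0.01 * 28.2
d = 0.2 + 0.282
d = 0.482 m

0.482


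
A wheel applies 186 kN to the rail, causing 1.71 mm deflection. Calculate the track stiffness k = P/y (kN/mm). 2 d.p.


Track stiffness k = P / y
k = 186 / 1.71
k = 108.77 kN/mm

108.77


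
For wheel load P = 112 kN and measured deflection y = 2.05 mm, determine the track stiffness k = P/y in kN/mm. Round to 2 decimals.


Track stiffness k = P / y
k = 112 / 2.05
k = 54.63 kN/mm

54.63


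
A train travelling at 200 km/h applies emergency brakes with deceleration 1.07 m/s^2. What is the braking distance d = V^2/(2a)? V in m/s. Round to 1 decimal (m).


Convert speed: V = 200 / 3.6 = 55.5556 m/s
V^2 = 3086.4198
d = 3086.4198 / (2 * 1.07)
d = 3086.4198 / 2.14
d = 1442.3 m

1442.3


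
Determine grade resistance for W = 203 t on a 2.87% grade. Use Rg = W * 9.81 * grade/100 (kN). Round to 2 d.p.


Rg = W * 9.81 * grade / 100
Rg = 203 * 9.81 * 2.87 / 100
Rg = 1991.43 * 0.0287
Rg = 57.15 kN

57.15


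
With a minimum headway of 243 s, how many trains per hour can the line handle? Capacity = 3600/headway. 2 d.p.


Capacity = 3600 / headway
Capacity = 3600 / 243
Capacity = 14.81 trains/hour

14.81


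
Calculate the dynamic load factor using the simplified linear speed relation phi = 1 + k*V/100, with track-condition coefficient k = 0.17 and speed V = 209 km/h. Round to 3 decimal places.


phi = 1 + k * V / 100
phi = 1 + 0.17 * 209 / 100
phi = 1 + 0.3553
phi = 1.355

1.355


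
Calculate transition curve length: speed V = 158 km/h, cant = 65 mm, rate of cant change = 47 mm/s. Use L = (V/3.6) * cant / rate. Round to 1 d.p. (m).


Convert speed: V = 158 / 3.6 = 43.8889 m/s
L = 43.8889 * 65 / 47
L = 2852.7778 / 47
L = 60.7 m

60.7


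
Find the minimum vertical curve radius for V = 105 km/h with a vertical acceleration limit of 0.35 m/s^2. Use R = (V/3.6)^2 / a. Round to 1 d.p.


Convert speed: V = 105 / 3.6 = 29.1667 m/s
V^2 = 850.6944 m^2/s^2
R_v = 850.6944 / 0.35
R_v = 2430.6 m

2430.6


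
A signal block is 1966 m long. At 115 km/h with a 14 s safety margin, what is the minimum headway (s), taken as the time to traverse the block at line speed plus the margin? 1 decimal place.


V = 115 / 3.6 = 31.9444 m/s
Block traversal time = 1966 / 31.9444 = 61.5443 s
Headway = 61.5443 + 14
Headway = 75.5 s

75.5


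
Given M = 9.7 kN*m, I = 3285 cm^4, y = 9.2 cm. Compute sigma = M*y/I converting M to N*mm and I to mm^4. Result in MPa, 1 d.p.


Convert units:
M = 9.7 kN*m = 9700000 N*mm
y = 9.2 cm = 92 mm
I = 3285 cm^4 = 32850000 mm^4
sigma = 9700000 * 92 / 32850000
sigma = 27.2 MPa

27.2


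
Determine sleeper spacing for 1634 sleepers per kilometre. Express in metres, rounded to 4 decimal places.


Spacing = 1000 m / number of sleepers
Spacing = 1000 / 1634
Spacing = 0.6120 m

0.6120


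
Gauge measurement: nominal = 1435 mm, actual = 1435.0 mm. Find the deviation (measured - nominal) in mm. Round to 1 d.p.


Deviation = measured - nominal
Deviation = 1435.0 - 1435
Deviation = 0.0 mm

0.0


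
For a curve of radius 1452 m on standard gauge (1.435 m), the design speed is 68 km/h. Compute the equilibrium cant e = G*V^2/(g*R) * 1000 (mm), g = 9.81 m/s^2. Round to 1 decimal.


Convert speed: V = 68 / 3.6 = 18.8889 m/s
Apply formula: e = 1.435 * 18.8889^2 / (9.81 * 1452)
e = 1.435 * 356.7901 / 14244.12
e = 0.035944 m = 35.9 mm

35.9
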